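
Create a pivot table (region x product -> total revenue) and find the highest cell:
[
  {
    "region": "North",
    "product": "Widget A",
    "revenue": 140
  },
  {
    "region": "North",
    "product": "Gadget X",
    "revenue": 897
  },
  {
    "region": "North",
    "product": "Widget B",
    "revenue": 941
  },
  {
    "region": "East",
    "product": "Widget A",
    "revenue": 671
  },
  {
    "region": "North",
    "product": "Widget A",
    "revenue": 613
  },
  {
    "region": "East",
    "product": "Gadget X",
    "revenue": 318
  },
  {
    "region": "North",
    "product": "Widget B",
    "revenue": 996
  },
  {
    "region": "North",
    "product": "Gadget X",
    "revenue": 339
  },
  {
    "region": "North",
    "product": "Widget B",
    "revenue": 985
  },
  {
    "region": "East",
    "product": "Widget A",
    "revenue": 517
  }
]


Pivot: region (rows) x product (columns) -> total revenue

     Gadget X      Widget A      Widget B    
East           318          1188             0  
North         1236           753          2922  

Highest: North / Widget B = $2922

North / Widget B = $2922


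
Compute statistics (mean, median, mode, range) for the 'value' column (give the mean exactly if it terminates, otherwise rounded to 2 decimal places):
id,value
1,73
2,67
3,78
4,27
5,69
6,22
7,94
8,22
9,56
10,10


Data: [73, 67, 78, 27, 69, 22, 94, 22, 56, 10]
Count: 10
Sum: 518
Mean: 518/10 = 51.8
Sorted: [10, 22, 22, 27, 56, 67, 69, 73, 78, 94]
Median: 61.5
Mode: 22 (2 times)
Range: 94 - 10 = 84
Min: 10, Max: 94

mean=51.8, median=61.5, mode=22, range=84


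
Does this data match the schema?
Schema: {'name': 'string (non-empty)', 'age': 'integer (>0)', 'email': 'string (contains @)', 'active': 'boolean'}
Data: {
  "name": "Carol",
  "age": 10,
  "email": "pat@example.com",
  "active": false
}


Validating each field against schema:
  name: OK (non-empty string)
  age: OK (positive integer)
  email: OK (string with @)
  active: OK (boolean)

Result: VALID

VALID


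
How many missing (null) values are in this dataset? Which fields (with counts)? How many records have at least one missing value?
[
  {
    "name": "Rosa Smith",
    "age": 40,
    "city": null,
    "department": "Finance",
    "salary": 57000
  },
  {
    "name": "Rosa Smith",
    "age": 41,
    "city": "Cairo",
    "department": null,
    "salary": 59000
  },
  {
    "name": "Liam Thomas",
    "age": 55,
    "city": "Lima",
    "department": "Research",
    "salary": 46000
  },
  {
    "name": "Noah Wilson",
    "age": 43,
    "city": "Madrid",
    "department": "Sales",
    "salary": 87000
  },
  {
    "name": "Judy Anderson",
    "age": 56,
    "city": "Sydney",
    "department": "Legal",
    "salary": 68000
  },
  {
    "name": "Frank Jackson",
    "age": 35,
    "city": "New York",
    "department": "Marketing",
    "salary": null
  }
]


Checking for missing (null) values in 6 records:

  Rosa Smith: city
  Rosa Smith: department
  Liam Thomas: complete
  Noah Wilson: complete
  Judy Anderson: complete
  Frank Jackson: salary

Per field:
  name: 0 missing
  age: 0 missing
  city: 1 missing
  department: 1 missing
  salary: 1 missing

Total missing values: 3
Records with any missing: 3

3 missing values (city: 1, department: 1, salary: 1); 3 incomplete records


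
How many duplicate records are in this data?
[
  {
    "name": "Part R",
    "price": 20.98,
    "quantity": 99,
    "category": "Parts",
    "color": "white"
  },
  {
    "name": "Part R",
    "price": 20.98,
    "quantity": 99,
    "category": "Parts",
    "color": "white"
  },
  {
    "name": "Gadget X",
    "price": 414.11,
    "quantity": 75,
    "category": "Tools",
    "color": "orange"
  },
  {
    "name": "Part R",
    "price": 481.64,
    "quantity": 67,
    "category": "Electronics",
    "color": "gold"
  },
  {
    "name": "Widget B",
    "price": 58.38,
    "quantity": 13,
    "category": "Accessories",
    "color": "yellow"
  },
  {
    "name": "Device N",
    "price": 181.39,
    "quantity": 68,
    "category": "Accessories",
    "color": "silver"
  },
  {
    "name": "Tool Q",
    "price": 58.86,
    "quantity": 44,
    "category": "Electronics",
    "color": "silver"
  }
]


Checking 7 records for duplicates:

  Row 1: Part R ($20.98, qty 99)
  Row 2: Part R ($20.98, qty 99) <-- DUPLICATE
  Row 3: Gadget X ($414.11, qty 75)
  Row 4: Part R ($481.64, qty 67)
  Row 5: Widget B ($58.38, qty 13)
  Row 6: Device N ($181.39, qty 68)
  Row 7: Tool Q ($58.86, qty 44)

Duplicates found: 1
Unique records: 6

1 duplicates, 6 unique


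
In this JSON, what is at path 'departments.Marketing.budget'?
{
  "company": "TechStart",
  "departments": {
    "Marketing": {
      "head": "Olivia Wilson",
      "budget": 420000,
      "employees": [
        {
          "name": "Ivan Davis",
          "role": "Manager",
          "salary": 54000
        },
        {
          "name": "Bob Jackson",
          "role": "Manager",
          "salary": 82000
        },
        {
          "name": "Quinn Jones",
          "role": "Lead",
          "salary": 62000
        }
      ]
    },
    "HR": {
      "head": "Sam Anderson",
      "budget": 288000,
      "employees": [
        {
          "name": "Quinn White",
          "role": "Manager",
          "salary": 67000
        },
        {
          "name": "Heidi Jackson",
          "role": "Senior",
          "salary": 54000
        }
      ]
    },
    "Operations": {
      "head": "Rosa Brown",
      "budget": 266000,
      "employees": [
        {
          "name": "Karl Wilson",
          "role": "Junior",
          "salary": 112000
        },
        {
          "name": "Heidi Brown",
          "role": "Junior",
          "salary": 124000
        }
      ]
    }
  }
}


Path: departments.Marketing.budget

Navigate:
  -> departments
  -> Marketing
  -> budget = 420000

420000


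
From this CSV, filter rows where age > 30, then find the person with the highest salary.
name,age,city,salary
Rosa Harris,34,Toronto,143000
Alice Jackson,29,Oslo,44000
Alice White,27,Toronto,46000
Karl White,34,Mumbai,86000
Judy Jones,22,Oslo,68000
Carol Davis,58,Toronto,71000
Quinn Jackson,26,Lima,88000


Filter: age > 30
Sort by: salary (descending)

Filtered records (3):
  Rosa Harris, age 34, salary $143000
  Karl White, age 34, salary $86000
  Carol Davis, age 58, salary $71000

Highest salary: Rosa Harris ($143000)

Rosa Harris


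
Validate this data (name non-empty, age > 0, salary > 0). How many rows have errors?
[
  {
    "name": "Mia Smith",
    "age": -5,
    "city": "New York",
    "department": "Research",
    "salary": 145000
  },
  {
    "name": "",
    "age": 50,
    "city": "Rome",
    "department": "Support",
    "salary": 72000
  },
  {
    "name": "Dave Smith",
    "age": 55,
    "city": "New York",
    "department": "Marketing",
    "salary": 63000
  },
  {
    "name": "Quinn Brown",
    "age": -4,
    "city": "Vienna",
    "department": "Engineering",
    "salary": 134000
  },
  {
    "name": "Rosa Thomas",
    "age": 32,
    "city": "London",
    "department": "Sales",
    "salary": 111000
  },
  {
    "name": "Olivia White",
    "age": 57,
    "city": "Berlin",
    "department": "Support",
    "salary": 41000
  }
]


Validating 6 records:
Rules: name non-empty, age > 0, salary > 0

  Row 1 (Mia Smith): negative age: -5
  Row 2 (???): empty name
  Row 3 (Dave Smith): OK
  Row 4 (Quinn Brown): negative age: -4
  Row 5 (Rosa Thomas): OK
  Row 6 (Olivia White): OK

Total errors: 3

3 errors


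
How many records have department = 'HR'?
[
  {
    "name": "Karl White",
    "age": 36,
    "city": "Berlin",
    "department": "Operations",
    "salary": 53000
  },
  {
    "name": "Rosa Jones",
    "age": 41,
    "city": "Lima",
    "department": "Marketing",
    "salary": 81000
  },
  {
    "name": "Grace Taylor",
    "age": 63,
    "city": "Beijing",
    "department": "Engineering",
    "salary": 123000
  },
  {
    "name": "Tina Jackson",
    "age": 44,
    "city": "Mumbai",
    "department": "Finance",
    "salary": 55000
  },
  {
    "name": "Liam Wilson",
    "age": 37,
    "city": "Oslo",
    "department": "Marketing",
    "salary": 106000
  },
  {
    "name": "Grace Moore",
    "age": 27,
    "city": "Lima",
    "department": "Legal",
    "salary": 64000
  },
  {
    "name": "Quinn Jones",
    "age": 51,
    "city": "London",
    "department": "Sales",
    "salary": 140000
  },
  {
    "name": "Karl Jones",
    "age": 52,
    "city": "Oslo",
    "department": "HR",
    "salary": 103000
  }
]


Data: 8 records
Condition: department = 'HR'

Checking each record:
  Karl White: Operations
  Rosa Jones: Marketing
  Grace Taylor: Engineering
  Tina Jackson: Finance
  Liam Wilson: Marketing
  Grace Moore: Legal
  Quinn Jones: Sales
  Karl Jones: HR MATCH

Count: 1

1


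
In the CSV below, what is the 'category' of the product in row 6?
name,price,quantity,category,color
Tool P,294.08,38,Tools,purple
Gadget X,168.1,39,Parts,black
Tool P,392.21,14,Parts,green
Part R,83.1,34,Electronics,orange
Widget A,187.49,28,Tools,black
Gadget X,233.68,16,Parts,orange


Query: Row 6 ('Gadget X'), column 'category'
Value: Parts

Parts


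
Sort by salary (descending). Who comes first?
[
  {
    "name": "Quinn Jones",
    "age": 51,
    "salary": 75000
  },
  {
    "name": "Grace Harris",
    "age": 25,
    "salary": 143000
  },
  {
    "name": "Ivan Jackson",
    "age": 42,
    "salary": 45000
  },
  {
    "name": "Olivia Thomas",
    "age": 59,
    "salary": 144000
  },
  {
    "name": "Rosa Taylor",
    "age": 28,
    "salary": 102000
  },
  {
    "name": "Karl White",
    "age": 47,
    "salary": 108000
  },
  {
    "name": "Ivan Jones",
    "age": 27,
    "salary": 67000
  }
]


Sort by: salary (descending)

Sorted order:
  1. Olivia Thomas (salary = 144000)
  2. Grace Harris (salary = 143000)
  3. Karl White (salary = 108000)
  4. Rosa Taylor (salary = 102000)
  5. Quinn Jones (salary = 75000)
  6. Ivan Jones (salary = 67000)
  7. Ivan Jackson (salary = 45000)

First: Olivia Thomas

Olivia Thomas


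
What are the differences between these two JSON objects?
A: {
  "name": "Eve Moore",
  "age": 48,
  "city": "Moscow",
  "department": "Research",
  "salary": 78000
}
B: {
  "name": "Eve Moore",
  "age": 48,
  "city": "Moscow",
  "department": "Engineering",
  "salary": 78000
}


Comparing each field (in key order):
  name: same
  age: same
  city: same
  department: DIFFERENT
  salary: same
Differences:
  department: Research -> Engineering

1 field(s) changed

1 change: department


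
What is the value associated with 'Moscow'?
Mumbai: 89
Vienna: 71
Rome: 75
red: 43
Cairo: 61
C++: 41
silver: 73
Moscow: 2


Looking up key 'Moscow'
Value: 2

2


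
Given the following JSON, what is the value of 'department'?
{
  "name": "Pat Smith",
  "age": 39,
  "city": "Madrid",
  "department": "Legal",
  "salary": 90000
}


Looking up field 'department'
Value: Legal

Legal


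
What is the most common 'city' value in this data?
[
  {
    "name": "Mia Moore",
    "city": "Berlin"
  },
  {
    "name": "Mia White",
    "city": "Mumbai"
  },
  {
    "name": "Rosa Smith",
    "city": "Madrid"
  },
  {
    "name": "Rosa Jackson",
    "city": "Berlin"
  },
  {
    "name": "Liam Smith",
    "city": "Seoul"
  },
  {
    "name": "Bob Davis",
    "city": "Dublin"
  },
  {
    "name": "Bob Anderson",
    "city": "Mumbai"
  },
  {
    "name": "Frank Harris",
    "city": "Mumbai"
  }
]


Counting 'city' values across 8 records:

  Mumbai: 3 ###
  Berlin: 2 ##
  Madrid: 1 #
  Seoul: 1 #
  Dublin: 1 #

Most common: Mumbai (3 times)

Mumbai (3 times)


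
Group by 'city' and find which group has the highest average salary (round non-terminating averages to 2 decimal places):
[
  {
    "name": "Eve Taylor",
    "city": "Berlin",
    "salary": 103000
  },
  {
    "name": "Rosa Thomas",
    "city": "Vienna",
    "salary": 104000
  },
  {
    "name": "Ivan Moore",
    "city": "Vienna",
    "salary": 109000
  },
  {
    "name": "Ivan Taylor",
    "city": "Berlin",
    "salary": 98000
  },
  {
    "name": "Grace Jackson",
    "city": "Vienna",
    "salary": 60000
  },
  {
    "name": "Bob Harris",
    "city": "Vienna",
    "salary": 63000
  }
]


Group by: city

Groups:
  Berlin: 2 people, avg salary = 201000/2 = $100500
  Vienna: 4 people, avg salary = 336000/4 = $84000

Highest average salary: Berlin ($100500)

Berlin ($100500)


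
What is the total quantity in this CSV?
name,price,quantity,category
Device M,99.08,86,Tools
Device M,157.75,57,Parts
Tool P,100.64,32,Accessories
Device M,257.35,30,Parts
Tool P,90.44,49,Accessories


Computing total quantity:
Values: [86, 57, 32, 30, 49]
Sum = 254

254


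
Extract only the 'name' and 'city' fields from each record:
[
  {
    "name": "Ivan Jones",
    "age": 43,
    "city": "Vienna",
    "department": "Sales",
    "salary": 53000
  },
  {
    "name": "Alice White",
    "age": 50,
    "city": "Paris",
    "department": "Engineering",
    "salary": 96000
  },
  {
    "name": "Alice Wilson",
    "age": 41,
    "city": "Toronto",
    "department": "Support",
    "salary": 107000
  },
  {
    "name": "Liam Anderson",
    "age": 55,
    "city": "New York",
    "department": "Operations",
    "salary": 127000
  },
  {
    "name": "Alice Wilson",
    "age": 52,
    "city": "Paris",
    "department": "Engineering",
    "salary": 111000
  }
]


Original: 5 records with fields: name, age, city, department, salary
Keep: ['name', 'city']
Drop: ['age', 'department', 'salary']
Result: 5 records, 2 fields each

[
  {
    "name": "Ivan Jones",
    "city": "Vienna"
  },
  {
    "name": "Alice White",
    "city": "Paris"
  },
  {
    "name": "Alice Wilson",
    "city": "Toronto"
  },
  {
    "name": "Liam Anderson",
    "city": "New York"
  },
  {
    "name": "Alice Wilson",
    "city": "Paris"
  }
]


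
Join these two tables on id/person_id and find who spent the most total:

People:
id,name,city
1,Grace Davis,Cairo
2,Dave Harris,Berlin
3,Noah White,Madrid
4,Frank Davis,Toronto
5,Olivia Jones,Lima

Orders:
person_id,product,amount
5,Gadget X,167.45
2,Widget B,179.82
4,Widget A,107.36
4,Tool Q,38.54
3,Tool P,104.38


Join on: people.id = orders.person_id

Joined rows:
  Olivia Jones (Lima) bought Gadget X for $167.45
  Dave Harris (Berlin) bought Widget B for $179.82
  Frank Davis (Toronto) bought Widget A for $107.36
  Frank Davis (Toronto) bought Tool Q for $38.54
  Noah White (Madrid) bought Tool P for $104.38

Total per person:
  Dave Harris: $179.82
  Olivia Jones: $167.45
  Frank Davis: $145.90
  Noah White: $104.38

Top spender: Dave Harris ($179.82)

Dave Harris ($179.82)


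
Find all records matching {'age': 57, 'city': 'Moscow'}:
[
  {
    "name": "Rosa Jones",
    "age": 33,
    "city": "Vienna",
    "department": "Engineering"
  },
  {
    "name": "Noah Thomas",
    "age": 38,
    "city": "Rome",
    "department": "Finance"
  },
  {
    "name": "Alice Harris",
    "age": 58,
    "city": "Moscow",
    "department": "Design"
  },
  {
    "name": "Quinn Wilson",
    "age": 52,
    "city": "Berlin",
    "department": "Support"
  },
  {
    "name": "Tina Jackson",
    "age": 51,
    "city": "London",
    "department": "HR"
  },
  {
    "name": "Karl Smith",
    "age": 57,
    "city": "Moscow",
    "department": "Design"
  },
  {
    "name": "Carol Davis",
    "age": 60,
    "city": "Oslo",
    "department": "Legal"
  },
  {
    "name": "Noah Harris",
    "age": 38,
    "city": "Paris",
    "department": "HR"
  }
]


Search criteria: {'age': 57, 'city': 'Moscow'}

Checking 8 records:
  Rosa Jones: {age: 33, city: Vienna}
  Noah Thomas: {age: 38, city: Rome}
  Alice Harris: {age: 58, city: Moscow}
  Quinn Wilson: {age: 52, city: Berlin}
  Tina Jackson: {age: 51, city: London}
  Karl Smith: {age: 57, city: Moscow} <-- MATCH
  Carol Davis: {age: 60, city: Oslo}
  Noah Harris: {age: 38, city: Paris}

Matches: ["Karl Smith"]

["Karl Smith"]


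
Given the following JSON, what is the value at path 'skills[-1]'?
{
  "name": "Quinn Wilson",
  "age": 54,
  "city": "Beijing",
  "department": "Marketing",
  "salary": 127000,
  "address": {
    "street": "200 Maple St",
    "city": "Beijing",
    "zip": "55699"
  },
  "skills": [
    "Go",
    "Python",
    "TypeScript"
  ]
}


Query: skills[-1]
Path: skills -> last element
Value: TypeScript

TypeScript


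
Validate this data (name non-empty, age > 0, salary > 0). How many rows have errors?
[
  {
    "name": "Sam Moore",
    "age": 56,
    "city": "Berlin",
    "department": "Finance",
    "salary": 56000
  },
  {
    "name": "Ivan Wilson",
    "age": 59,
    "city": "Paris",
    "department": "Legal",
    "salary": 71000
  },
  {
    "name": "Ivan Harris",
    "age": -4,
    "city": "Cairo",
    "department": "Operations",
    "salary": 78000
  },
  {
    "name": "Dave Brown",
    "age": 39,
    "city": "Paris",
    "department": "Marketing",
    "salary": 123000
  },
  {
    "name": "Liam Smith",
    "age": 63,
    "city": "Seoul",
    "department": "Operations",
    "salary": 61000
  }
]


Validating 5 records:
Rules: name non-empty, age > 0, salary > 0

  Row 1 (Sam Moore): OK
  Row 2 (Ivan Wilson): OK
  Row 3 (Ivan Harris): negative age: -4
  Row 4 (Dave Brown): OK
  Row 5 (Liam Smith): OK

Total errors: 1

1 errors


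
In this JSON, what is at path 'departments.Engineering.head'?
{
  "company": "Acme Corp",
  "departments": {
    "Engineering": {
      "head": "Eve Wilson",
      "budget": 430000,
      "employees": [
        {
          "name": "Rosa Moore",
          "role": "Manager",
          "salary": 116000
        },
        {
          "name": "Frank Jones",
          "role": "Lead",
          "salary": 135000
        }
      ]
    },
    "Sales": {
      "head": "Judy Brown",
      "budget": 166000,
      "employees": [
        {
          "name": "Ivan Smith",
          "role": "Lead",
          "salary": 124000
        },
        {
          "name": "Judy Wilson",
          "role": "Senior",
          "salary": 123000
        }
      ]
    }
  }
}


Path: departments.Engineering.head

Navigate:
  -> departments
  -> Engineering
  -> head = 'Eve Wilson'

Eve Wilson


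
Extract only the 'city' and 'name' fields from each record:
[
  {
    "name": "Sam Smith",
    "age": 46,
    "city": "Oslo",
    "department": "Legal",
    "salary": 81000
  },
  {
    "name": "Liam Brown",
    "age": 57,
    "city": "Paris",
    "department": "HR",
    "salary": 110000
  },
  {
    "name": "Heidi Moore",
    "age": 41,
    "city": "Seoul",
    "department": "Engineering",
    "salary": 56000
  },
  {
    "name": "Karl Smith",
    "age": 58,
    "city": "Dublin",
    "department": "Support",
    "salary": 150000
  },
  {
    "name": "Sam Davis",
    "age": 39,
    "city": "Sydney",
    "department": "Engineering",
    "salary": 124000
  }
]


Original: 5 records with fields: name, age, city, department, salary
Keep: ['city', 'name']
Drop: ['age', 'department', 'salary']
Result: 5 records, 2 fields each

[
  {
    "city": "Oslo",
    "name": "Sam Smith"
  },
  {
    "city": "Paris",
    "name": "Liam Brown"
  },
  {
    "city": "Seoul",
    "name": "Heidi Moore"
  },
  {
    "city": "Dublin",
    "name": "Karl Smith"
  },
  {
    "city": "Sydney",
    "name": "Sam Davis"
  }
]


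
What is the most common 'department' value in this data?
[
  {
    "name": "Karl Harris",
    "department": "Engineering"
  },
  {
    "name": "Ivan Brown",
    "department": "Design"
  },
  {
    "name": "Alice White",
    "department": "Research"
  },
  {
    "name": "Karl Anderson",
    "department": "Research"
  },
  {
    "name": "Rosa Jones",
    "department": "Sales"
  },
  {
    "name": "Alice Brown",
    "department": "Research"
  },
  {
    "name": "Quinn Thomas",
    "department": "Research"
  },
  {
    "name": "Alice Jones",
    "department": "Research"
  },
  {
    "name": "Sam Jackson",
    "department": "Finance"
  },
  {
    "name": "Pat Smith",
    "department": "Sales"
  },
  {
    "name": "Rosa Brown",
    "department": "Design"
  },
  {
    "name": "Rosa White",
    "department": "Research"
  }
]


Counting 'department' values across 12 records:

  Research: 6 ######
  Design: 2 ##
  Sales: 2 ##
  Engineering: 1 #
  Finance: 1 #

Most common: Research (6 times)

Research (6 times)


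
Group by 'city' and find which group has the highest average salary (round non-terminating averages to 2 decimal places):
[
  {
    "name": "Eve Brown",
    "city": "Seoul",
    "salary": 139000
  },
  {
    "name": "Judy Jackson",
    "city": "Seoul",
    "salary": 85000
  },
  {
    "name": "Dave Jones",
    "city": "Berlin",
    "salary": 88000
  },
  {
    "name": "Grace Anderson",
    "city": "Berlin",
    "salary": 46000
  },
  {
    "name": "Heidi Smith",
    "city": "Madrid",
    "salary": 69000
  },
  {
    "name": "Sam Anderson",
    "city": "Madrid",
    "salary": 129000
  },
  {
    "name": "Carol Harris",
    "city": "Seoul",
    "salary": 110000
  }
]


Group by: city

Groups:
  Berlin: 2 people, avg salary = 134000/2 = $67000
  Madrid: 2 people, avg salary = 198000/2 = $99000
  Seoul: 3 people, avg salary = 334000/3 ≈ $111333.33

Highest average salary: Seoul (≈$111333.33)

Seoul (≈$111333.33)


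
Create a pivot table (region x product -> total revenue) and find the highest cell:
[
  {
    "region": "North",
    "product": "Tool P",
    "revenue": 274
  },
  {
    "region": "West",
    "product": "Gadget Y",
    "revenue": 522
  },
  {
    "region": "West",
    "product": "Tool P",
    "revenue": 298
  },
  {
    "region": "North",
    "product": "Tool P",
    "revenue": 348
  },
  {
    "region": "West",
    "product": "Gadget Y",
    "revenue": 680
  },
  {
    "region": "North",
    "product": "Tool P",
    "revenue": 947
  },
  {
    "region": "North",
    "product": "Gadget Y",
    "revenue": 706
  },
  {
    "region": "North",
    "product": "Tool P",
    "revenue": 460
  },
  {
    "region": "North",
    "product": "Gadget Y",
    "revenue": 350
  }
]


Pivot: region (rows) x product (columns) -> total revenue

     Gadget Y      Tool P      
North         1056          2029  
West          1202           298  

Highest: North / Tool P = $2029

North / Tool P = $2029


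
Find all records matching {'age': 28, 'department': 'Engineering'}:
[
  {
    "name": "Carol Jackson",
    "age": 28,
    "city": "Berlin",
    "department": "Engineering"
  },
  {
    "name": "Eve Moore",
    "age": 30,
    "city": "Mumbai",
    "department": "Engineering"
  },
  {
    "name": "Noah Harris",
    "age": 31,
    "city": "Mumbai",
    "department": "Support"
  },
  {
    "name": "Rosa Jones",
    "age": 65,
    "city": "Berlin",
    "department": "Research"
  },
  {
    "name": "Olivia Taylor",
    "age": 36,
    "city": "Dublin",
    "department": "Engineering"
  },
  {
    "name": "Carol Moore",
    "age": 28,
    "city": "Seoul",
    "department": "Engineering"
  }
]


Search criteria: {'age': 28, 'department': 'Engineering'}

Checking 6 records:
  Carol Jackson: {age: 28, department: Engineering} <-- MATCH
  Eve Moore: {age: 30, department: Engineering}
  Noah Harris: {age: 31, department: Support}
  Rosa Jones: {age: 65, department: Research}
  Olivia Taylor: {age: 36, department: Engineering}
  Carol Moore: {age: 28, department: Engineering} <-- MATCH

Matches: ["Carol Jackson", "Carol Moore"]

["Carol Jackson", "Carol Moore"]


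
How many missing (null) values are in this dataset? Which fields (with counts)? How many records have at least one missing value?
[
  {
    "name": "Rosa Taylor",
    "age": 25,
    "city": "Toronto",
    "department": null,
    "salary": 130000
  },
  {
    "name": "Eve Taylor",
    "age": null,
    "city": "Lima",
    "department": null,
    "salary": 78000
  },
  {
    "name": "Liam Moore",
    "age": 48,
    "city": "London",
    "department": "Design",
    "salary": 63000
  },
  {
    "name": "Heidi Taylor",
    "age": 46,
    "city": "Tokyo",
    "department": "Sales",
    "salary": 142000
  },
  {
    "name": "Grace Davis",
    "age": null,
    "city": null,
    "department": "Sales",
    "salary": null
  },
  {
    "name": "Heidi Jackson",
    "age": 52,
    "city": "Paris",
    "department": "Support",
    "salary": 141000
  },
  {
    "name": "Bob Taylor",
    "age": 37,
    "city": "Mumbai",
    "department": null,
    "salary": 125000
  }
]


Checking for missing (null) values in 7 records:

  Rosa Taylor: department
  Eve Taylor: age, department
  Liam Moore: complete
  Heidi Taylor: complete
  Grace Davis: age, city, salary
  Heidi Jackson: complete
  Bob Taylor: department

Per field:
  name: 0 missing
  age: 2 missing
  city: 1 missing
  department: 3 missing
  salary: 1 missing

Total missing values: 7
Records with any missing: 4

7 missing values (age: 2, city: 1, department: 3, salary: 1); 4 incomplete records


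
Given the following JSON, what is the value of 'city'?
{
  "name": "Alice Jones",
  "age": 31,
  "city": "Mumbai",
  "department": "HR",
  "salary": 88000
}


Looking up field 'city'
Value: Mumbai

Mumbai


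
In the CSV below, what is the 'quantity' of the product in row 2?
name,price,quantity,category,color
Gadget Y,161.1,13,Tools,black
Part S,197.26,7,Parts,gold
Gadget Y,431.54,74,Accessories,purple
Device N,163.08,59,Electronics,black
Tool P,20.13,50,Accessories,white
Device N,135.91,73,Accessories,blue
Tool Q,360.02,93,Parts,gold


Query: Row 2 ('Part S'), column 'quantity'
Value: 7

7


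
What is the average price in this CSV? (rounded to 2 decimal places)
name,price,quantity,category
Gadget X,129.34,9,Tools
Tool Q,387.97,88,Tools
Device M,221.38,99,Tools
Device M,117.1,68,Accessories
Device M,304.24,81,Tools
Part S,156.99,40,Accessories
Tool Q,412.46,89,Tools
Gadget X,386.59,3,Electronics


Computing average price:
Values: [129.34, 387.97, 221.38, 117.1, 304.24, 156.99, 412.46, 386.59]
Sum = 2116.07
Count = 8
Average = 2116.07/8 = 264.50875 exactly -> 264.51 (rounded half-up to 2 decimal places)

264.51


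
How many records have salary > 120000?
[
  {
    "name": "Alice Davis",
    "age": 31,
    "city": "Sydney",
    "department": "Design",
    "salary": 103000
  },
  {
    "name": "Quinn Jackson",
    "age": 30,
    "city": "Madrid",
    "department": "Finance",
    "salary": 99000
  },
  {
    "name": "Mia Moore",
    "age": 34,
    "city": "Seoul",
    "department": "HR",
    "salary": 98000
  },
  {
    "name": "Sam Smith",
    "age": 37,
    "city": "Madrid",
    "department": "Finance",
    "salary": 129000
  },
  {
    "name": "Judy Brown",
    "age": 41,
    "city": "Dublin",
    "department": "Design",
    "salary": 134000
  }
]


Data: 5 records
Condition: salary > 120000

Checking each record:
  Alice Davis: 103000
  Quinn Jackson: 99000
  Mia Moore: 98000
  Sam Smith: 129000 MATCH
  Judy Brown: 134000 MATCH

Count: 2

2


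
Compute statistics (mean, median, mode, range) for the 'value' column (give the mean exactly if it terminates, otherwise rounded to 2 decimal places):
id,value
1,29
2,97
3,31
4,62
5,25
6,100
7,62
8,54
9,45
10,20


Data: [29, 97, 31, 62, 25, 100, 62, 54, 45, 20]
Count: 10
Sum: 525
Mean: 525/10 = 52.5
Sorted: [20, 25, 29, 31, 45, 54, 62, 62, 97, 100]
Median: 49.5
Mode: 62 (2 times)
Range: 100 - 20 = 80
Min: 20, Max: 100

mean=52.5, median=49.5, mode=62, range=80


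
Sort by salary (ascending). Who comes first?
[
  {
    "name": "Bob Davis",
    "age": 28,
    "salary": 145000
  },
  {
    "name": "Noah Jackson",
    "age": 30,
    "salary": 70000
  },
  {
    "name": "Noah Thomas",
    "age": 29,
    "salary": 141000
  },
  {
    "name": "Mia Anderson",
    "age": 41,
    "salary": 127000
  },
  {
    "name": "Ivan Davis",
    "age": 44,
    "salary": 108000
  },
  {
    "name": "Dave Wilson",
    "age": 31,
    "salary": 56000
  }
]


Sort by: salary (ascending)

Sorted order:
  1. Dave Wilson (salary = 56000)
  2. Noah Jackson (salary = 70000)
  3. Ivan Davis (salary = 108000)
  4. Mia Anderson (salary = 127000)
  5. Noah Thomas (salary = 141000)
  6. Bob Davis (salary = 145000)

First: Dave Wilson

Dave Wilson


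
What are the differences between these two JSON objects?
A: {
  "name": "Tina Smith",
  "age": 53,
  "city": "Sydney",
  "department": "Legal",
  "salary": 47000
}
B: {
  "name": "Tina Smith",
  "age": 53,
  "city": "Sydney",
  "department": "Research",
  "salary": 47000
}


Comparing each field (in key order):
  name: same
  age: same
  city: same
  department: DIFFERENT
  salary: same
Differences:
  department: Legal -> Research

1 field(s) changed

1 change: department


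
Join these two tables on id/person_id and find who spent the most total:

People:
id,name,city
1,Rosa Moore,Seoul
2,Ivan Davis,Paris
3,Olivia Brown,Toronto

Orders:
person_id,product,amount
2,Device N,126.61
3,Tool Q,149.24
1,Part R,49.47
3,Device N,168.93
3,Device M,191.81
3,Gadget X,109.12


Join on: people.id = orders.person_id

Joined rows:
  Ivan Davis (Paris) bought Device N for $126.61
  Olivia Brown (Toronto) bought Tool Q for $149.24
  Rosa Moore (Seoul) bought Part R for $49.47
  Olivia Brown (Toronto) bought Device N for $168.93
  Olivia Brown (Toronto) bought Device M for $191.81
  Olivia Brown (Toronto) bought Gadget X for $109.12

Total per person:
  Olivia Brown: $619.10
  Ivan Davis: $126.61
  Rosa Moore: $49.47

Top spender: Olivia Brown ($619.10)

Olivia Brown ($619.10)


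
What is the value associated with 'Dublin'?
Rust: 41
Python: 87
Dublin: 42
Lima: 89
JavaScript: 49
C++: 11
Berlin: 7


Looking up key 'Dublin'
Value: 42

42


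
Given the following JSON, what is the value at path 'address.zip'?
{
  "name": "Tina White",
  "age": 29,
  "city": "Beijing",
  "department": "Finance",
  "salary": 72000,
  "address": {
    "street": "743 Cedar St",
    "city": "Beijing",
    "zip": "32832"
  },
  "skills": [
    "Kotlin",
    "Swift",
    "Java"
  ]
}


Query: address.zip
Path: address -> zip
Value: 32832

32832


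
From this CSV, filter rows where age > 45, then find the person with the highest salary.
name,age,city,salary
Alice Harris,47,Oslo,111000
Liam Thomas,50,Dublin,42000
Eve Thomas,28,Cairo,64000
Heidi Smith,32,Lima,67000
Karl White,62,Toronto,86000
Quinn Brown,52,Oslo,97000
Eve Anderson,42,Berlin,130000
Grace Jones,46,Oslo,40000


Filter: age > 45
Sort by: salary (descending)

Filtered records (5):
  Alice Harris, age 47, salary $111000
  Quinn Brown, age 52, salary $97000
  Karl White, age 62, salary $86000
  Liam Thomas, age 50, salary $42000
  Grace Jones, age 46, salary $40000

Highest salary: Alice Harris ($111000)

Alice Harris


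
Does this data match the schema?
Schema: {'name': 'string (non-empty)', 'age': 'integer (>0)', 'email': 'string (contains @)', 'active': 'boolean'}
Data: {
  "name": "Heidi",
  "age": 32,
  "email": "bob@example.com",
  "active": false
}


Validating each field against schema:
  name: OK (non-empty string)
  age: OK (positive integer)
  email: OK (string with @)
  active: OK (boolean)

Result: VALID

VALID


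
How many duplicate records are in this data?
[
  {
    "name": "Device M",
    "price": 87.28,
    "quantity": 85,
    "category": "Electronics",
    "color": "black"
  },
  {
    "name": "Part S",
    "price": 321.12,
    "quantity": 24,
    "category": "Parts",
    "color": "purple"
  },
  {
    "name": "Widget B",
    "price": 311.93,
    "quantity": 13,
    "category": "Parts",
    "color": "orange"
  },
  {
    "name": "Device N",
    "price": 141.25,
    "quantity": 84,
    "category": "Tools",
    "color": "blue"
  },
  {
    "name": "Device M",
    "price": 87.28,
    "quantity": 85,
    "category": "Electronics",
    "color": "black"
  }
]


Checking 5 records for duplicates:

  Row 1: Device M ($87.28, qty 85)
  Row 2: Part S ($321.12, qty 24)
  Row 3: Widget B ($311.93, qty 13)
  Row 4: Device N ($141.25, qty 84)
  Row 5: Device M ($87.28, qty 85) <-- DUPLICATE

Duplicates found: 1
Unique records: 4

1 duplicates, 4 unique


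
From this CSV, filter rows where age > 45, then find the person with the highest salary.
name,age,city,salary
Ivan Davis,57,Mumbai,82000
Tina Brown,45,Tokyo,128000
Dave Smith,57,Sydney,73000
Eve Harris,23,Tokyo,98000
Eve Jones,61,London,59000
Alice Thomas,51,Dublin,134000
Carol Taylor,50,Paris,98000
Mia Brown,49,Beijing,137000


Filter: age > 45
Sort by: salary (descending)

Filtered records (6):
  Mia Brown, age 49, salary $137000
  Alice Thomas, age 51, salary $134000
  Carol Taylor, age 50, salary $98000
  Ivan Davis, age 57, salary $82000
  Dave Smith, age 57, salary $73000
  Eve Jones, age 61, salary $59000

Highest salary: Mia Brown ($137000)

Mia Brown


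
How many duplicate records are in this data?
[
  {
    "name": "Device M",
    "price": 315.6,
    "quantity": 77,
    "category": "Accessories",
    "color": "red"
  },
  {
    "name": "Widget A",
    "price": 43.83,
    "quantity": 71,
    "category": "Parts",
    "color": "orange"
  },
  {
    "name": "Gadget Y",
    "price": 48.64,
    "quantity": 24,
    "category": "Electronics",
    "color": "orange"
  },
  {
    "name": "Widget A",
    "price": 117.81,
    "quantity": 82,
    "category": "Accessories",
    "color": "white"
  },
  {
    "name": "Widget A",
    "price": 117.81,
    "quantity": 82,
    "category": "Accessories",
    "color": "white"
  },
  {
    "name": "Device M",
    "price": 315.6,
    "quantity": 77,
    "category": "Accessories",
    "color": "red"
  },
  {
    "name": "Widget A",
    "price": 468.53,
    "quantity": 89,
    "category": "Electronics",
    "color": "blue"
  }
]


Checking 7 records for duplicates:

  Row 1: Device M ($315.6, qty 77)
  Row 2: Widget A ($43.83, qty 71)
  Row 3: Gadget Y ($48.64, qty 24)
  Row 4: Widget A ($117.81, qty 82)
  Row 5: Widget A ($117.81, qty 82) <-- DUPLICATE
  Row 6: Device M ($315.6, qty 77) <-- DUPLICATE
  Row 7: Widget A ($468.53, qty 89)

Duplicates found: 2
Unique records: 5

2 duplicates, 5 unique


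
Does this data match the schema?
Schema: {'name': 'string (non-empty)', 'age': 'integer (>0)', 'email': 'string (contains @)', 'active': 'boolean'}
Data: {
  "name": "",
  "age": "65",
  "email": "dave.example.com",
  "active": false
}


Validating each field against schema:
  name: FAIL ("" is an empty string)
  age: FAIL ("65" is not an integer)
  email: FAIL ("dave.example.com" does not contain @)
  active: OK (boolean)

Result: INVALID (3 errors: name, age, email)

INVALID (3 errors: name, age, email)


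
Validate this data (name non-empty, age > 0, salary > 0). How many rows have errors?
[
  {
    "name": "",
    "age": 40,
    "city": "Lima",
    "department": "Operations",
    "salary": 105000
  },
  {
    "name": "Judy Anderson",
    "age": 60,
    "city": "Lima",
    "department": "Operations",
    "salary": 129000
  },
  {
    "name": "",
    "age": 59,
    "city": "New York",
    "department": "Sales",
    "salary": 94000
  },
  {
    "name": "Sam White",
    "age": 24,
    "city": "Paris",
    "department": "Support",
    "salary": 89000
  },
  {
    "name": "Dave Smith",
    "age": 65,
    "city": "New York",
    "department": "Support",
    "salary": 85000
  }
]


Validating 5 records:
Rules: name non-empty, age > 0, salary > 0

  Row 1 (???): empty name
  Row 2 (Judy Anderson): OK
  Row 3 (???): empty name
  Row 4 (Sam White): OK
  Row 5 (Dave Smith): OK

Total errors: 2

2 errors


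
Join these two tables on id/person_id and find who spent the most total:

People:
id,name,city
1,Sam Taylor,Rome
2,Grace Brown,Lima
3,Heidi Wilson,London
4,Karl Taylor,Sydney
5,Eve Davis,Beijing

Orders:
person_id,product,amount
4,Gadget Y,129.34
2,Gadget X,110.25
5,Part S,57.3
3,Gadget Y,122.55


Join on: people.id = orders.person_id

Joined rows:
  Karl Taylor (Sydney) bought Gadget Y for $129.34
  Grace Brown (Lima) bought Gadget X for $110.25
  Eve Davis (Beijing) bought Part S for $57.3
  Heidi Wilson (London) bought Gadget Y for $122.55

Total per person:
  Karl Taylor: $129.34
  Heidi Wilson: $122.55
  Grace Brown: $110.25
  Eve Davis: $57.30

Top spender: Karl Taylor ($129.34)

Karl Taylor ($129.34)


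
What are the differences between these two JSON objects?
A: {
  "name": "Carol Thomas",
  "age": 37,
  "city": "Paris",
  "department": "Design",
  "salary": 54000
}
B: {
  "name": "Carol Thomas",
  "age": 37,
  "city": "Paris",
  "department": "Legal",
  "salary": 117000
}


Comparing each field (in key order):
  name: same
  age: same
  city: same
  department: DIFFERENT
  salary: DIFFERENT
Differences:
  department: Design -> Legal
  salary: 54000 -> 117000

2 field(s) changed

2 changes: department, salary


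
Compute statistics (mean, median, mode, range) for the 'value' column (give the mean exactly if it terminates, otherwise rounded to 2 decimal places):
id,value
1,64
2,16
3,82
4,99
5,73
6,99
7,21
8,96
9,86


Data: [64, 16, 82, 99, 73, 99, 21, 96, 86]
Count: 9
Sum: 636
Mean: 636/9 ≈ 70.67 (rounded to 2 decimal places)
Sorted: [16, 21, 64, 73, 82, 86, 96, 99, 99]
Median: 82.0
Mode: 99 (2 times)
Range: 99 - 16 = 83
Min: 16, Max: 99

mean≈70.67, median=82.0, mode=99, range=83


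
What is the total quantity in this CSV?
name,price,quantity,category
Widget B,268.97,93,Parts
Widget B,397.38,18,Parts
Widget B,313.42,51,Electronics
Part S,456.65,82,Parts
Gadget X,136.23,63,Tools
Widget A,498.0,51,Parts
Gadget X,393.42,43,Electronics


Computing total quantity:
Values: [93, 18, 51, 82, 63, 51, 43]
Sum = 401

401


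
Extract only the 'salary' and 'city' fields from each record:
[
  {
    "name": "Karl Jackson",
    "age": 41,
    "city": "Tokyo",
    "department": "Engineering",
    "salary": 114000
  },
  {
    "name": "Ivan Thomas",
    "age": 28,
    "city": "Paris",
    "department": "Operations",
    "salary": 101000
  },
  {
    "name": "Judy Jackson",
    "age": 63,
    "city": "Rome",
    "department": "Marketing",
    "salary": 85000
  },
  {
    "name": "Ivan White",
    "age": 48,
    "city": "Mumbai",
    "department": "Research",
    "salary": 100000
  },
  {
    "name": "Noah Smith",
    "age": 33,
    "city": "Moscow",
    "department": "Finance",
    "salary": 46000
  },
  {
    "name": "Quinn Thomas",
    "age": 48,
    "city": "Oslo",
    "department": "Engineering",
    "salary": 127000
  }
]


Original: 6 records with fields: name, age, city, department, salary
Keep: ['salary', 'city']
Drop: ['name', 'age', 'department']
Result: 6 records, 2 fields each

[
  {
    "salary": 114000,
    "city": "Tokyo"
  },
  {
    "salary": 101000,
    "city": "Paris"
  },
  {
    "salary": 85000,
    "city": "Rome"
  },
  {
    "salary": 100000,
    "city": "Mumbai"
  },
  {
    "salary": 46000,
    "city": "Moscow"
  },
  {
    "salary": 127000,
    "city": "Oslo"
  }
]


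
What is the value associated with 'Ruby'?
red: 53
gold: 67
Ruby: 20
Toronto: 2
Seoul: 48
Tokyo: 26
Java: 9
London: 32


Looking up key 'Ruby'
Value: 20

20


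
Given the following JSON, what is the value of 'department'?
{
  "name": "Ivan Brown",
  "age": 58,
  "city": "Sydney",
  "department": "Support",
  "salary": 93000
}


Looking up field 'department'
Value: Support

Support


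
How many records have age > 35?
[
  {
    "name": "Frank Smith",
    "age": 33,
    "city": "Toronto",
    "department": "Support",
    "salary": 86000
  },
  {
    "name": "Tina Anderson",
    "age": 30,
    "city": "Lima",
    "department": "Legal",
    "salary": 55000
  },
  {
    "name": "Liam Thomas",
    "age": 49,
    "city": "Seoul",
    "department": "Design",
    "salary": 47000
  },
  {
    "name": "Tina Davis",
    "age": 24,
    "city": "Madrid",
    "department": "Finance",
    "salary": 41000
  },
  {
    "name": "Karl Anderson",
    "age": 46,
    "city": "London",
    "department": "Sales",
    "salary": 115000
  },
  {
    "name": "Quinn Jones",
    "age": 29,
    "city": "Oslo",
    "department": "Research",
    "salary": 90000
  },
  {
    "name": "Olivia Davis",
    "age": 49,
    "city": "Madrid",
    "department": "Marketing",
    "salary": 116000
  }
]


Data: 7 records
Condition: age > 35

Checking each record:
  Frank Smith: 33
  Tina Anderson: 30
  Liam Thomas: 49 MATCH
  Tina Davis: 24
  Karl Anderson: 46 MATCH
  Quinn Jones: 29
  Olivia Davis: 49 MATCH

Count: 3

3


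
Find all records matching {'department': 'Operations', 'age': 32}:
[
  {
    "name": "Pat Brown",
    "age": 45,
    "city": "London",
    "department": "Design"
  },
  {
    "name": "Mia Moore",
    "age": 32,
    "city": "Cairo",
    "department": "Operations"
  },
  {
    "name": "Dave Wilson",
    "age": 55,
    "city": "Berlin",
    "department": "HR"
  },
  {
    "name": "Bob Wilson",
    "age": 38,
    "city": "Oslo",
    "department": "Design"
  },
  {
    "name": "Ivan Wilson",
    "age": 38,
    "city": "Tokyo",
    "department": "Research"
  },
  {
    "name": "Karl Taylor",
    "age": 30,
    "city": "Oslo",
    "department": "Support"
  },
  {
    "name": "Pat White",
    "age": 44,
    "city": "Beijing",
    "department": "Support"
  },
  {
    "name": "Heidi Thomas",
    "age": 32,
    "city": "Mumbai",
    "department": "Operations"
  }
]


Search criteria: {'department': 'Operations', 'age': 32}

Checking 8 records:
  Pat Brown: {department: Design, age: 45}
  Mia Moore: {department: Operations, age: 32} <-- MATCH
  Dave Wilson: {department: HR, age: 55}
  Bob Wilson: {department: Design, age: 38}
  Ivan Wilson: {department: Research, age: 38}
  Karl Taylor: {department: Support, age: 30}
  Pat White: {department: Support, age: 44}
  Heidi Thomas: {department: Operations, age: 32} <-- MATCH

Matches: ["Mia Moore", "Heidi Thomas"]

["Mia Moore", "Heidi Thomas"]
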